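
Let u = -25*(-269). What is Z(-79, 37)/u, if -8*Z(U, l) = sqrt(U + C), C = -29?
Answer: -3*I*sqrt(3)/26900 ≈ -0.00019317*I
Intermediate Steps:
u = 6725
Z(U, l) = -sqrt(-29 + U)/8 (Z(U, l) = -sqrt(U - 29)/8 = -sqrt(-29 + U)/8)
Z(-79, 37)/u = -sqrt(-29 - 79)/8/6725 = -3*I*sqrt(3)/4*(1/6725) = -3*I*sqrt(3)/26900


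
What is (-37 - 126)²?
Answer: 26569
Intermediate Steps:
(-37 - 126)² = (-163)² = 26569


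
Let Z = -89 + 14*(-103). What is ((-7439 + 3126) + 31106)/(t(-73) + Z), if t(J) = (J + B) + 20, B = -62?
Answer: -26793/1646 ≈ -16.278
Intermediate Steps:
t(J) = -42 + J (t(J) = (J - 62) + 20 = (-62 + J) + 20 = -42 + J)
Z = -1531 (Z = -89 - 1442 = -1531)
((-7439 + 3126) + 31106)/(t(-73) + Z) = ((-7439 + 3126) + 31106)/((-42 - 73) - 1531) = (-4313 + 31106)/(-115 - 1531) = 26793/(-1646) = 26793*(-1/1646) = -26793/1646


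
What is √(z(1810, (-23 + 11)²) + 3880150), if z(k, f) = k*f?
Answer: √4140790 ≈ 2034.9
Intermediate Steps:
z(k, f) = f*k
√(z(1810, (-23 + 11)²) + 3880150) = √((-23 + 11)²*1810 + 3880150) = √((-12)²*1810 + 3880150) = √(144*1810 + 3880150) = √(260640 + 3880150) = √4140790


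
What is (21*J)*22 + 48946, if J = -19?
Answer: 40168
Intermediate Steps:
(21*J)*22 + 48946 = (21*(-19))*22 + 48946 = -399*22 + 48946 = -8778 + 48946 = 40168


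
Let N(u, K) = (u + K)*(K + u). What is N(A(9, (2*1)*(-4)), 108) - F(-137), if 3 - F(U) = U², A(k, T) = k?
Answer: 32455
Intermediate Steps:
N(u, K) = (K + u)² (N(u, K) = (K + u)*(K + u) = (K + u)²)
F(U) = 3 - U²
N(A(9, (2*1)*(-4)), 108) - F(-137) = (108 + 9)² - (3 - 1*(-137)²) = 117² - (3 - 1*18769) = 13689 - (3 - 18769) = 13689 - 1*(-18766) = 13689 + 18766 = 32455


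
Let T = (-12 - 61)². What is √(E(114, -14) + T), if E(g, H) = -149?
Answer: 2*√1295 ≈ 71.972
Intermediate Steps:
T = 5329 (T = (-73)² = 5329)
√(E(114, -14) + T) = √(-149 + 5329) = √5180 = 2*√1295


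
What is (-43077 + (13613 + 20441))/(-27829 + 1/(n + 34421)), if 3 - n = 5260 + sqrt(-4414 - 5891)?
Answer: 14238254109596713/43914038914746702 + 9023*I*sqrt(1145)/219570194573733510 ≈ 0.32423 + 1.3905e-12*I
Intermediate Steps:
n = -5257 - 3*I*sqrt(1145) (n = 3 - (5260 + sqrt(-4414 - 5891)) = 3 - (5260 + sqrt(-10305)) = 3 - (5260 + 3*I*sqrt(1145)) = 3 + (-5260 - 3*I*sqrt(1145)) = -5257 - 3*I*sqrt(1145) ≈ -5257.0 - 101.51*I)
(-43077 + (13613 + 20441))/(-27829 + 1/(n + 34421)) = (-43077 + (13613 + 20441))/(-27829 + 1/((-5257 - 3*I*sqrt(1145)) + 34421)) = (-43077 + 34054)/(-27829 + 1/(29164 - 3*I*sqrt(1145))) = -9023/(-27829 + 1/(29164 - 3*I*sqrt(1145)))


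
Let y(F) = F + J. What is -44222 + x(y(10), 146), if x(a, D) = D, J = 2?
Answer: -44076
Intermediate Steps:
y(F) = 2 + F (y(F) = F + 2 = 2 + F)
-44222 + x(y(10), 146) = -44222 + 146 = -44076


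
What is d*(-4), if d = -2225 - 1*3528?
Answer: 23012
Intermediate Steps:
d = -5753 (d = -2225 - 3528 = -5753)
d*(-4) = -5753*(-4) = 23012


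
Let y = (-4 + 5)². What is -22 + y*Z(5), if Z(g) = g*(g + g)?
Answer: 28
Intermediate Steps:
Z(g) = 2*g² (Z(g) = g*(2*g) = 2*g²)
y = 1 (y = 1² = 1)
-22 + y*Z(5) = -22 + 1*(2*5²) = -22 + 1*(2*25) = -22 + 1*50 = -22 + 50 = 28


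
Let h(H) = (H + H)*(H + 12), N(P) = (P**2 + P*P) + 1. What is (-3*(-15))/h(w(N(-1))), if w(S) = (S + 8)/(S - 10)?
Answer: -2205/1606 ≈ -1.3730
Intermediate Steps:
N(P) = 1 + 2*P**2 (N(P) = (P**2 + P**2) + 1 = 2*P**2 + 1 = 1 + 2*P**2)
w(S) = (8 + S)/(-10 + S)
h(H) = 2*H*(12 + H) (h(H) = (2*H)*(12 + H) = 2*H*(12 + H))
(-3*(-15))/h(w(N(-1))) = (-3*(-15))/((2*((8 + (1 + 2*(-1)**2))/(-10 + (1 + 2*(-1)**2)))*(12 + (8 + (1 + 2*(-1)**2))/(-10 + (1 + 2*(-1)**2))))) = 45/((2*((8 + (1 + 2*1))/(-10 + (1 + 2*1)))*(12 + (8 + (1 + 2*1))/(-10 + (1 + 2*1))))) = 45/((2*((8 + (1 + 2))/(-10 + (1 + 2)))*(12 + (8 + (1 + 2))/(-10 + (1 + 2))))) = 45/((2*((8 + 3)/(-10 + 3))*(12 + (8 + 3)/(-10 + 3)))) = 45/((2*(11/(-7))*(12 + 11/(-7)))) = 45/((2*(-1/7*11)*(12 - 1/7*11))) = 45/((2*(-11/7)*(12 - 11/7))) = 45/((2*(-11/7)*(73/7))) = 45/(-1606/49) = 45*(-49/1606) = -2205/1606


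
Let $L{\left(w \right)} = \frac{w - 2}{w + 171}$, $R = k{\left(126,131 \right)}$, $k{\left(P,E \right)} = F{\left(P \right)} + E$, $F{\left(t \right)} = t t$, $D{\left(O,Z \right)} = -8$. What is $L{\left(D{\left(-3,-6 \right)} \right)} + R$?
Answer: $\frac{2609131}{163} \approx 16007.0$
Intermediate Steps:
$F{\left(t \right)} = t^{2}$
$k{\left(P,E \right)} = E + P^{2}$ ($k{\left(P,E \right)} = P^{2} + E = E + P^{2}$)
$R = 16007$ ($R = 131 + 126^{2} = 131 + 15876 = 16007$)
$L{\left(w \right)} = \frac{-2 + w}{171 + w}$
$L{\left(D{\left(-3,-6 \right)} \right)} + R = \frac{-2 - 8}{171 - 8} + 16007 = \frac{1}{163} \left(-10\right) + 16007 = - \frac{10}{163} + 16007 = \frac{2609131}{163}$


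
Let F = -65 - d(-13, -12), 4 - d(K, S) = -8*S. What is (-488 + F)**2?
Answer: 212521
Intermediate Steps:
d(K, S) = 4 + 8*S (d(K, S) = 4 - (-8)*S = 4 + 8*S)
F = 27 (F = -65 - (4 + 8*(-12)) = -65 - (4 - 96) = -65 - 1*(-92) = -65 + 92 = 27)
(-488 + F)**2 = (-488 + 27)**2 = (-461)**2 = 212521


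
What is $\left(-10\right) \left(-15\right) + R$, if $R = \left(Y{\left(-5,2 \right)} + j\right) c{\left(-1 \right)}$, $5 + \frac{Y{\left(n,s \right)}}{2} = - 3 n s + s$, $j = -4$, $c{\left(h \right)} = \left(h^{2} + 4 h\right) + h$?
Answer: $-50$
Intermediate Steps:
$c{\left(h \right)} = h^{2} + 5 h$
$Y{\left(n,s \right)} = -10 + 2 s - 6 n s$ ($Y{\left(n,s \right)} = -10 + 2 \left(- 3 n s + s\right) = -10 + 2 \left(s - 3 n s\right) = -10 - \left(- 2 s + 6 n s\right) = -10 + 2 s - 6 n s$)
$R = -200$ ($R = \left(\left(-10 + 2 \cdot 2 - \left(-30\right) 2\right) - 4\right) \left(- (5 - 1)\right) = \left(\left(-10 + 4 + 60\right) - 4\right) \left(\left(-1\right) 4\right) = \left(54 - 4\right) \left(-4\right) = 50 \left(-4\right) = -200$)
$\left(-10\right) \left(-15\right) + R = \left(-10\right) \left(-15\right) - 200 = 150 - 200 = -50$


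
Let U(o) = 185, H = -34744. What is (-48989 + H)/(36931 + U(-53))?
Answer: -27911/12372 ≈ -2.2560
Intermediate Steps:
(-48989 + H)/(36931 + U(-53)) = (-48989 - 34744)/(36931 + 185) = -83733/37116 = -83733*1/37116 = -27911/12372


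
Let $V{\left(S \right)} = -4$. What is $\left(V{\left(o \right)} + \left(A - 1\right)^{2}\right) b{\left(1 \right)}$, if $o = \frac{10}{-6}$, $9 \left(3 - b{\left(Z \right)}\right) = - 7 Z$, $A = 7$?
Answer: $\frac{1088}{9} \approx 120.89$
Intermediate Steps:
$b{\left(Z \right)} = 3 + \frac{7 Z}{9}$ ($b{\left(Z \right)} = 3 - \frac{\left(-7\right) Z}{9} = 3 + \frac{7 Z}{9}$)
$o = - \frac{5}{3}$ ($o = 10 \left(- \frac{1}{6}\right) = - \frac{5}{3} \approx -1.6667$)
$\left(V{\left(o \right)} + \left(A - 1\right)^{2}\right) b{\left(1 \right)} = \left(-4 + \left(7 - 1\right)^{2}\right) \left(3 + \frac{7}{9} \cdot 1\right) = \left(-4 + 6^{2}\right) \left(3 + \frac{7}{9}\right) = \left(-4 + 36\right) \frac{34}{9} = 32 \cdot \frac{34}{9} = \frac{1088}{9}$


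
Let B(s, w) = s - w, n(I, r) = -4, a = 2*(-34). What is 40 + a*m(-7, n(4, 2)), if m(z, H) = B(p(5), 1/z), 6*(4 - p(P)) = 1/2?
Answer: -4957/21 ≈ -236.05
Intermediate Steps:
a = -68
p(P) = 47/12 (p(P) = 4 - ⅙/2 = 4 - ⅙*½ = 4 - 1/12 = 47/12)
m(z, H) = 47/12 - 1/z
40 + a*m(-7, n(4, 2)) = 40 - 68*(47/12 - 1/(-7)) = 40 - 68*(47/12 - 1*(-⅐)) = 40 - 68*(47/12 + ⅐) = 40 - 68*341/84 = 40 - 5797/21 = -4957/21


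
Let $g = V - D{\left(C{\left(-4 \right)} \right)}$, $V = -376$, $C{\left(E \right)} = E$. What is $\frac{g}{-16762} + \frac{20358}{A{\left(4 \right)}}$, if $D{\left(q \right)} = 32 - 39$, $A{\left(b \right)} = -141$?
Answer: $- \frac{113729589}{787814} \approx -144.36$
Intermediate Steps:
$D{\left(q \right)} = -7$ ($D{\left(q \right)} = 32 - 39 = -7$)
$g = -369$ ($g = -376 - -7 = -376 + 7 = -369$)
$\frac{g}{-16762} + \frac{20358}{A{\left(4 \right)}} = - \frac{369}{-16762} + \frac{20358}{-141} = \left(-369\right) \left(- \frac{1}{16762}\right) + 20358 \left(- \frac{1}{141}\right) = \frac{369}{16762} - \frac{6786}{47} = - \frac{113729589}{787814}$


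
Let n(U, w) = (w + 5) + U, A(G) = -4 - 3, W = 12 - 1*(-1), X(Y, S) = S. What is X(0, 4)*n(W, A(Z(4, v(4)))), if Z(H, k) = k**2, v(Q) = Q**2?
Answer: 44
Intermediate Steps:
W = 13 (W = 12 + 1 = 13)
A(G) = -7
n(U, w) = 5 + U + w (n(U, w) = (5 + w) + U = 5 + U + w)
X(0, 4)*n(W, A(Z(4, v(4)))) = 4*(5 + 13 - 7) = 4*11 = 44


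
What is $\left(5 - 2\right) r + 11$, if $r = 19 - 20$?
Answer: $8$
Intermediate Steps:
$r = -1$
$\left(5 - 2\right) r + 11 = \left(5 - 2\right) \left(-1\right) + 11 = 3 \left(-1\right) + 11 = -3 + 11 = 8$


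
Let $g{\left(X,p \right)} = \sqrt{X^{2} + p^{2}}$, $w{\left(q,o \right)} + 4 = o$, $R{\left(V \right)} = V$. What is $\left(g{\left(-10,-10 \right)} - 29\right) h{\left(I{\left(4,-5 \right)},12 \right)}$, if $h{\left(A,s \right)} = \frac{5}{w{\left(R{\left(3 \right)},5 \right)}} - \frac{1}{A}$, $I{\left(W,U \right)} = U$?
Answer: $- \frac{754}{5} + 52 \sqrt{2} \approx -77.261$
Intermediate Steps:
$w{\left(q,o \right)} = -4 + o$
$h{\left(A,s \right)} = 5 - \frac{1}{A}$ ($h{\left(A,s \right)} = \frac{5}{-4 + 5} - \frac{1}{A} = \frac{5}{1} - \frac{1}{A} = 5 \cdot 1 - \frac{1}{A} = 5 - \frac{1}{A}$)
$\left(g{\left(-10,-10 \right)} - 29\right) h{\left(I{\left(4,-5 \right)},12 \right)} = \left(\sqrt{\left(-10\right)^{2} + \left(-10\right)^{2}} - 29\right) \left(5 - \frac{1}{-5}\right) = \left(\sqrt{100 + 100} - 29\right) \left(5 - - \frac{1}{5}\right) = \left(\sqrt{200} - 29\right) \left(5 + \frac{1}{5}\right) = \left(10 \sqrt{2} - 29\right) \frac{26}{5} = \left(-29 + 10 \sqrt{2}\right) \frac{26}{5} = - \frac{754}{5} + 52 \sqrt{2}$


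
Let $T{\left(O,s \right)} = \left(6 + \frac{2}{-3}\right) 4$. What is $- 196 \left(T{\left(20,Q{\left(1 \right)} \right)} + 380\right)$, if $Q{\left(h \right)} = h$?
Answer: $- \frac{235984}{3} \approx -78661.0$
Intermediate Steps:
$T{\left(O,s \right)} = \frac{64}{3}$ ($T{\left(O,s \right)} = \left(6 + 2 \left(- \frac{1}{3}\right)\right) 4 = \left(6 - \frac{2}{3}\right) 4 = \frac{16}{3} \cdot 4 = \frac{64}{3}$)
$- 196 \left(T{\left(20,Q{\left(1 \right)} \right)} + 380\right) = - 196 \left(\frac{64}{3} + 380\right) = \left(-196\right) \frac{1204}{3} = - \frac{235984}{3}$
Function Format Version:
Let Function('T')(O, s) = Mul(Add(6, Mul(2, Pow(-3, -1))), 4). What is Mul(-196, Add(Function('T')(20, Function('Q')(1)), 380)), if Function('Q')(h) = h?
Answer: Rational(-235984, 3) ≈ -78661.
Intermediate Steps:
Function('T')(O, s) = Rational(64, 3) (Function('T')(O, s) = Mul(Add(6, Mul(2, Rational(-1, 3))), 4) = Mul(Add(6, Rational(-2, 3)), 4) = Mul(Rational(16, 3), 4) = Rational(64, 3))
Mul(-196, Add(Function('T')(20, Function('Q')(1)), 380)) = Mul(-196, Add(Rational(64, 3), 380)) = Mul(-196, Rational(1204, 3)) = Rational(-235984, 3)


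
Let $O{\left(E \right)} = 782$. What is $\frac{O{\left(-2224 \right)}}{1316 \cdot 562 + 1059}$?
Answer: $\frac{782}{740651} \approx 0.0010558$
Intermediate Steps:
$\frac{O{\left(-2224 \right)}}{1316 \cdot 562 + 1059} = \frac{782}{1316 \cdot 562 + 1059} = \frac{782}{739592 + 1059} = \frac{782}{740651}$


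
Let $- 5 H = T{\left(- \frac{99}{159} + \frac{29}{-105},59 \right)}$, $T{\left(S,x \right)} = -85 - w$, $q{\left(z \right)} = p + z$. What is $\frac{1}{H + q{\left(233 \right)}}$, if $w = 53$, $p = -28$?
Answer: $\frac{5}{1163} \approx 0.0042992$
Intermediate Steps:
$q{\left(z \right)} = -28 + z$
$T{\left(S,x \right)} = -138$ ($T{\left(S,x \right)} = -85 - 53 = -138$)
$H = \frac{138}{5}$ ($H = \left(- \frac{1}{5}\right) \left(-138\right) = \frac{138}{5} \approx 27.6$)
$\frac{1}{H + q{\left(233 \right)}} = \frac{1}{\frac{138}{5} + \left(-28 + 233\right)} = \frac{1}{\frac{138}{5} + 205} = \frac{1}{\frac{1163}{5}} = \frac{5}{1163}$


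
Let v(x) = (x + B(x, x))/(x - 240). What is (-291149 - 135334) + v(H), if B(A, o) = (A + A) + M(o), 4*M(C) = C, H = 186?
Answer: -15353791/36 ≈ -4.2649e+5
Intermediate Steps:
M(C) = C/4
B(A, o) = 2*A + o/4 (B(A, o) = (A + A) + o/4 = 2*A + o/4)
v(x) = 13*x/(4*(-240 + x)) (v(x) = (x + (2*x + x/4))/(x - 240) = (x + 9*x/4)/(-240 + x) = (13*x/4)/(-240 + x) = 13*x/(4*(-240 + x)))
(-291149 - 135334) + v(H) = (-291149 - 135334) + (13/4)*186/(-240 + 186) = -426483 + (13/4)*186/(-54) = -426483 + (13/4)*186*(-1/54) = -426483 - 403/36 = -15353791/36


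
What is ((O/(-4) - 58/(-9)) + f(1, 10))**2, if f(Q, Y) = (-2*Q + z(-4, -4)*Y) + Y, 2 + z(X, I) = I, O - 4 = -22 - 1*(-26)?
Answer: 183184/81 ≈ 2261.5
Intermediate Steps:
O = 8 (O = 4 + (-22 - 1*(-26)) = 4 + (-22 + 26) = 4 + 4 = 8)
z(X, I) = -2 + I
f(Q, Y) = -5*Y - 2*Q (f(Q, Y) = (-2*Q + (-2 - 4)*Y) + Y = (-2*Q - 6*Y) + Y = (-6*Y - 2*Q) + Y = -5*Y - 2*Q)
((O/(-4) - 58/(-9)) + f(1, 10))**2 = ((8/(-4) - 58/(-9)) + (-5*10 - 2*1))**2 = ((8*(-1/4) - 58*(-1/9)) + (-50 - 2))**2 = ((-2 + 58/9) - 52)**2 = (40/9 - 52)**2 = (-428/9)**2 = 183184/81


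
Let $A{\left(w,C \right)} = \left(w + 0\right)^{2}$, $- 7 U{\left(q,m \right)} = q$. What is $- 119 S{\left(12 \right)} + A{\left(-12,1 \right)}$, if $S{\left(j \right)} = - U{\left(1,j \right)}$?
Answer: $127$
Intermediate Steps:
$U{\left(q,m \right)} = - \frac{q}{7}$
$A{\left(w,C \right)} = w^{2}$
$S{\left(j \right)} = \frac{1}{7}$ ($S{\left(j \right)} = - \frac{\left(-1\right) 1}{7} = \left(-1\right) \left(- \frac{1}{7}\right) = \frac{1}{7}$)
$- 119 S{\left(12 \right)} + A{\left(-12,1 \right)} = \left(-119\right) \frac{1}{7} + \left(-12\right)^{2} = -17 + 144 = 127$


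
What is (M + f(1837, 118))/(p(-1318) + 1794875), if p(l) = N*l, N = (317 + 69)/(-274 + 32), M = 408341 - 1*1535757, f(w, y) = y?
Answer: -45467686/72478083 ≈ -0.62733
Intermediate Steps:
M = -1127416 (M = 408341 - 1535757 = -1127416)
N = -193/121 (N = 386/(-242) = 386*(-1/242) = -193/121 ≈ -1.5950)
p(l) = -193*l/121
(M + f(1837, 118))/(p(-1318) + 1794875) = (-1127416 + 118)/(-193/121*(-1318) + 1794875) = -1127298/(254374/121 + 1794875) = -1127298/217434249/121 = -1127298*121/217434249 = -45467686/72478083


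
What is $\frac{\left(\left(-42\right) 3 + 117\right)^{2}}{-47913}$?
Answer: $- \frac{27}{15971} \approx -0.0016906$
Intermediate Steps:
$\frac{\left(\left(-42\right) 3 + 117\right)^{2}}{-47913} = \left(-126 + 117\right)^{2} \left(- \frac{1}{47913}\right) = \left(-9\right)^{2} \left(- \frac{1}{47913}\right) = 81 \left(- \frac{1}{47913}\right) = - \frac{27}{15971}$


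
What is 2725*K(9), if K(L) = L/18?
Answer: 2725/2 ≈ 1362.5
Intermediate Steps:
K(L) = L/18 (K(L) = L*(1/18) = L/18)
2725*K(9) = 2725*((1/18)*9) = 2725*(1/2) = 2725/2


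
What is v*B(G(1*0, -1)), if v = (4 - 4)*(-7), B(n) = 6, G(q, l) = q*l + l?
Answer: 0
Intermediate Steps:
G(q, l) = l + l*q (G(q, l) = l*q + l = l + l*q)
v = 0 (v = 0*(-7) = 0)
v*B(G(1*0, -1)) = 0*6 = 0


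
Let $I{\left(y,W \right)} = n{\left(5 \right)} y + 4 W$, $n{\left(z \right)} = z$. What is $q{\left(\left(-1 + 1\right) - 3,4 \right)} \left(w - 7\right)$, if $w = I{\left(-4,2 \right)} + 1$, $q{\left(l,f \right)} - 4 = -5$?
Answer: $18$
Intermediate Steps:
$q{\left(l,f \right)} = -1$ ($q{\left(l,f \right)} = 4 - 5 = -1$)
$I{\left(y,W \right)} = 4 W + 5 y$ ($I{\left(y,W \right)} = 5 y + 4 W = 4 W + 5 y$)
$w = -11$ ($w = \left(4 \cdot 2 + 5 \left(-4\right)\right) + 1 = \left(8 - 20\right) + 1 = -12 + 1 = -11$)
$q{\left(\left(-1 + 1\right) - 3,4 \right)} \left(w - 7\right) = - (-11 - 7) = \left(-1\right) \left(-18\right) = 18$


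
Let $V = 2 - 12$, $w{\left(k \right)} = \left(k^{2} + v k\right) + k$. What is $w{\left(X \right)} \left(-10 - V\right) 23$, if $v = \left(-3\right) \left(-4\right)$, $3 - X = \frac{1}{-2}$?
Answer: $0$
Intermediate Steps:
$X = \frac{7}{2}$ ($X = 3 - \frac{1}{-2} = 3 - - \frac{1}{2} = 3 + \frac{1}{2} = \frac{7}{2} \approx 3.5$)
$v = 12$
$w{\left(k \right)} = k^{2} + 13 k$ ($w{\left(k \right)} = \left(k^{2} + 12 k\right) + k = k^{2} + 13 k$)
$V = -10$ ($V = 2 - 12 = -10$)
$w{\left(X \right)} \left(-10 - V\right) 23 = \frac{7 \left(13 + \frac{7}{2}\right)}{2} \left(-10 - -10\right) 23 = \frac{7}{2} \cdot \frac{33}{2} \left(-10 + 10\right) 23 = \frac{231}{4} \cdot 0 \cdot 23 = 0 \cdot 23 = 0$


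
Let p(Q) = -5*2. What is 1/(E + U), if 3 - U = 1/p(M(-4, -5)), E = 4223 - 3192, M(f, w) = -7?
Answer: 10/10341 ≈ 0.00096702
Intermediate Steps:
p(Q) = -10
E = 1031
U = 31/10 (U = 3 - 1/(-10) = 3 - 1*(-⅒) = 3 + ⅒ = 31/10 ≈ 3.1000)
1/(E + U) = 1/(1031 + 31/10) = 1/(10341/10) = 10/10341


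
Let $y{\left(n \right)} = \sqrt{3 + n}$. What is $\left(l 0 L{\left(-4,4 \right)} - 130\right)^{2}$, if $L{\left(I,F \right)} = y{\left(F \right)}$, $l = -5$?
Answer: $16900$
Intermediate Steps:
$L{\left(I,F \right)} = \sqrt{3 + F}$
$\left(l 0 L{\left(-4,4 \right)} - 130\right)^{2} = \left(\left(-5\right) 0 \sqrt{3 + 4} - 130\right)^{2} = \left(0 \sqrt{7} - 130\right)^{2} = \left(0 - 130\right)^{2} = \left(-130\right)^{2} = 16900$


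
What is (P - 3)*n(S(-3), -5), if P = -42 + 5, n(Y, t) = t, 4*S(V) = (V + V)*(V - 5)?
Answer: 200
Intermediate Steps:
S(V) = V*(-5 + V)/2 (S(V) = ((V + V)*(V - 5))/4 = ((2*V)*(-5 + V))/4 = (2*V*(-5 + V))/4 = V*(-5 + V)/2)
P = -37
(P - 3)*n(S(-3), -5) = (-37 - 3)*(-5) = -40*(-5) = 200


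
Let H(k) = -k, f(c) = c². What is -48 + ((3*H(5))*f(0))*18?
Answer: -48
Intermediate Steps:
-48 + ((3*H(5))*f(0))*18 = -48 + ((3*(-1*5))*0²)*18 = -48 + ((3*(-5))*0)*18 = -48 - 15*0*18 = -48 + 0*18 = -48 + 0 = -48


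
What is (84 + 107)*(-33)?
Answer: -6303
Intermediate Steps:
(84 + 107)*(-33) = 191*(-33) = -6303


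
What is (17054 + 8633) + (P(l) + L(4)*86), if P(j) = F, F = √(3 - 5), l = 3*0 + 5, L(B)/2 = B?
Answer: 26375 + I*√2 ≈ 26375.0 + 1.4142*I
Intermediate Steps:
L(B) = 2*B
l = 5 (l = 0 + 5 = 5)
F = I*√2 (F = √(-2) = I*√2 ≈ 1.4142*I)
P(j) = I*√2
(17054 + 8633) + (P(l) + L(4)*86) = (17054 + 8633) + (I*√2 + (2*4)*86) = 25687 + (I*√2 + 8*86) = 25687 + (I*√2 + 688) = 25687 + (688 + I*√2) = 26375 + I*√2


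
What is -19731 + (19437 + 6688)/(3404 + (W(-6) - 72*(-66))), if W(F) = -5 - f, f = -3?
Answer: -160860449/8154 ≈ -19728.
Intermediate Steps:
W(F) = -2 (W(F) = -5 - 1*(-3) = -5 + 3 = -2)
-19731 + (19437 + 6688)/(3404 + (W(-6) - 72*(-66))) = -19731 + (19437 + 6688)/(3404 + (-2 - 72*(-66))) = -19731 + 26125/(3404 + (-2 + 4752)) = -19731 + 26125/(3404 + 4750) = -19731 + 26125/8154 = -160860449/8154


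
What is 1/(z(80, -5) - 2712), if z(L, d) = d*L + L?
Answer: -1/3032 ≈ -0.00032982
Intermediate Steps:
z(L, d) = L + L*d (z(L, d) = L*d + L = L + L*d)
1/(z(80, -5) - 2712) = 1/(80*(1 - 5) - 2712) = 1/(80*(-4) - 2712) = 1/(-320 - 2712) = 1/(-3032) = -1/3032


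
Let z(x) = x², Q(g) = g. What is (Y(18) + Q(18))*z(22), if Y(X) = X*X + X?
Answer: 174240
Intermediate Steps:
Y(X) = X + X² (Y(X) = X² + X = X + X²)
(Y(18) + Q(18))*z(22) = (18*(1 + 18) + 18)*22² = (18*19 + 18)*484 = (342 + 18)*484 = 360*484 = 174240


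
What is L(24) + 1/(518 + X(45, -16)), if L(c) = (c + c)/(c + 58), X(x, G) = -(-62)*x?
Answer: 79433/135628 ≈ 0.58567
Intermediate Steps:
X(x, G) = 62*x
L(c) = 2*c/(58 + c) (L(c) = (2*c)/(58 + c) = 2*c/(58 + c))
L(24) + 1/(518 + X(45, -16)) = 2*24/(58 + 24) + 1/(518 + 62*45) = 2*24/82 + 1/(518 + 2790) = 2*24*(1/82) + 1/3308 = 24/41 + 1/3308 = 79433/135628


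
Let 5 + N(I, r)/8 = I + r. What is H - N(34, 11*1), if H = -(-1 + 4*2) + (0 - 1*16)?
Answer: -343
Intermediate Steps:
N(I, r) = -40 + 8*I + 8*r (N(I, r) = -40 + 8*(I + r) = -40 + (8*I + 8*r) = -40 + 8*I + 8*r)
H = -23 (H = -(-1 + 8) + (0 - 16) = -1*7 - 16 = -7 - 16 = -23)
H - N(34, 11*1) = -23 - (-40 + 8*34 + 8*(11*1)) = -23 - (-40 + 272 + 8*11) = -23 - (-40 + 272 + 88) = -23 - 1*320 = -23 - 320 = -343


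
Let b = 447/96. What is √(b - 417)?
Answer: I*√26390/8 ≈ 20.306*I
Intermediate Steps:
b = 149/32 (b = 447*(1/96) = 149/32 ≈ 4.6563)
√(b - 417) = √(149/32 - 417) = √(-13195/32) = I*√26390/8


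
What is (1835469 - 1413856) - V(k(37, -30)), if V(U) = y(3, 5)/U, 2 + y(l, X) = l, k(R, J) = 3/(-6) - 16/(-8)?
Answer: 1264837/3 ≈ 4.2161e+5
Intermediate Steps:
k(R, J) = 3/2 (k(R, J) = 3*(-1/6) - 16*(-1/8) = -1/2 + 2 = 3/2)
y(l, X) = -2 + l
V(U) = 1/U (V(U) = (-2 + 3)/U = 1/U)
(1835469 - 1413856) - V(k(37, -30)) = (1835469 - 1413856) - 1/3/2 = 421613 - 1*2/3 = 421613 - 2/3 = 1264837/3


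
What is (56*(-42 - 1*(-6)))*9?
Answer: -18144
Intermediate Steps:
(56*(-42 - 1*(-6)))*9 = (56*(-42 + 6))*9 = (56*(-36))*9 = -2016*9 = -18144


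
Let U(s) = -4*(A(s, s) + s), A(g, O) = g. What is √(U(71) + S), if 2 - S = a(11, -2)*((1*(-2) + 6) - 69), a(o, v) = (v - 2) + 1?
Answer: I*√761 ≈ 27.586*I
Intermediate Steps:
U(s) = -8*s (U(s) = -4*(s + s) = -8*s)
a(o, v) = -1 + v (a(o, v) = (-2 + v) + 1 = -1 + v)
S = -193 (S = 2 - (-1 - 2)*((1*(-2) + 6) - 69) = 2 - (-3)*((-2 + 6) - 69) = 2 - (-3)*(4 - 69) = 2 - (-3)*(-65) = 2 - 1*195 = 2 - 195 = -193)
√(U(71) + S) = √(-8*71 - 193) = √(-568 - 193) = √(-761) = I*√761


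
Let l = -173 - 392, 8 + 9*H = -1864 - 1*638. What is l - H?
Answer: -2575/9 ≈ -286.11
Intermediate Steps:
H = -2510/9 (H = -8/9 + (-1864 - 1*638)/9 = -8/9 + (-1864 - 638)/9 = -8/9 + (1/9)*(-2502) = -8/9 - 278 = -2510/9 ≈ -278.89)
l = -565
l - H = -565 - 1*(-2510/9) = -565 + 2510/9 = -2575/9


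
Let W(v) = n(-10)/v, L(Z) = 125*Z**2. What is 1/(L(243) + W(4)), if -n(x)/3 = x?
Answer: 2/14762265 ≈ 1.3548e-7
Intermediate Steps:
n(x) = -3*x
W(v) = 30/v (W(v) = (-3*(-10))/v = 30/v)
1/(L(243) + W(4)) = 1/(125*243**2 + 30/4) = 1/(125*59049 + 30*(1/4)) = 1/(7381125 + 15/2) = 1/(14762265/2) = 2/14762265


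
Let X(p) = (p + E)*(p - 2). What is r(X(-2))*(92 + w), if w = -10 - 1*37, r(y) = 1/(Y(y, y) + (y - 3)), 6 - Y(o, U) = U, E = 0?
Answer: 15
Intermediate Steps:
Y(o, U) = 6 - U
X(p) = p*(-2 + p) (X(p) = (p + 0)*(p - 2) = p*(-2 + p))
r(y) = ⅓ (r(y) = 1/((6 - y) + (y - 3)) = 1/((6 - y) + (-3 + y)) = 1/3 = ⅓)
w = -47 (w = -10 - 37 = -47)
r(X(-2))*(92 + w) = (92 - 47)/3 = (⅓)*45 = 15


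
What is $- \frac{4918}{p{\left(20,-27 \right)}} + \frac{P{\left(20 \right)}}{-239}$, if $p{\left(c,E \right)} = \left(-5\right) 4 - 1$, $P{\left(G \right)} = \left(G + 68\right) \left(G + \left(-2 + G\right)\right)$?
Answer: $\frac{1105178}{5019} \approx 220.2$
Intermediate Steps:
$P{\left(G \right)} = \left(-2 + 2 G\right) \left(68 + G\right)$ ($P{\left(G \right)} = \left(68 + G\right) \left(-2 + 2 G\right) = \left(-2 + 2 G\right) \left(68 + G\right)$)
$p{\left(c,E \right)} = -21$ ($p{\left(c,E \right)} = -20 - 1 = -21$)
$- \frac{4918}{p{\left(20,-27 \right)}} + \frac{P{\left(20 \right)}}{-239} = - \frac{4918}{-21} + \frac{-136 + 2 \cdot 20^{2} + 134 \cdot 20}{-239} = \left(-4918\right) \left(- \frac{1}{21}\right) + \left(-136 + 2 \cdot 400 + 2680\right) \left(- \frac{1}{239}\right) = \frac{4918}{21} + \left(-136 + 800 + 2680\right) \left(- \frac{1}{239}\right) = \frac{4918}{21} + 3344 \left(- \frac{1}{239}\right) = \frac{4918}{21} - \frac{3344}{239} = \frac{1105178}{5019}$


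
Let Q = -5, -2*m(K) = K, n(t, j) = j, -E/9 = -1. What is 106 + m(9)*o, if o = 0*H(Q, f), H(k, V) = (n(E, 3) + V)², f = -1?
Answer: 106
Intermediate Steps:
E = 9 (E = -9*(-1) = 9)
m(K) = -K/2
H(k, V) = (3 + V)²
o = 0 (o = 0*(3 - 1)² = 0*2² = 0*4 = 0)
106 + m(9)*o = 106 - ½*9*0 = 106 - 9/2*0 = 106 + 0 = 106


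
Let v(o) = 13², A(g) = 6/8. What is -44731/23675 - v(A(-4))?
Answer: -4045806/23675 ≈ -170.89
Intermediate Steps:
A(g) = ¾ (A(g) = 6*(⅛) = ¾)
v(o) = 169
-44731/23675 - v(A(-4)) = -44731/23675 - 1*169 = -44731*1/23675 - 169 = -44731/23675 - 169 = -4045806/23675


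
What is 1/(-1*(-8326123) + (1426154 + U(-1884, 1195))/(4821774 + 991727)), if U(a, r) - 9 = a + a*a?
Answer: 5813501/48403929360358 ≈ 1.2010e-7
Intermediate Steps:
U(a, r) = 9 + a + a² (U(a, r) = 9 + (a + a*a) = 9 + (a + a²) = 9 + a + a²)
1/(-1*(-8326123) + (1426154 + U(-1884, 1195))/(4821774 + 991727)) = 1/(-1*(-8326123) + (1426154 + (9 - 1884 + (-1884)²))/(4821774 + 991727)) = 1/(8326123 + (1426154 + (9 - 1884 + 3549456))/5813501) = 1/(8326123 + (1426154 + 3547581)*(1/5813501)) = 1/(8326123 + 4973735*(1/5813501)) = 1/(8326123 + 4973735/5813501) = 1/(48403929360358/5813501) = 5813501/48403929360358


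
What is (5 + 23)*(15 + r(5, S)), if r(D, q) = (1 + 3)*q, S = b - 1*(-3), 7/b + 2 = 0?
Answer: 364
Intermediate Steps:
b = -7/2 (b = 7/(-2 + 0) = 7/(-2) = 7*(-½) = -7/2 ≈ -3.5000)
S = -½ (S = -7/2 - 1*(-3) = -7/2 + 3 = -½ ≈ -0.50000)
r(D, q) = 4*q
(5 + 23)*(15 + r(5, S)) = (5 + 23)*(15 + 4*(-½)) = 28*(15 - 2) = 28*13 = 364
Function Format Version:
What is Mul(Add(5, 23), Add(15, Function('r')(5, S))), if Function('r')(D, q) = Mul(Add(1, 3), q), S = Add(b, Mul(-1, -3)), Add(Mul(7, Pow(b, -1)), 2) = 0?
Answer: 364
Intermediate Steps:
b = Rational(-7, 2) (b = Mul(7, Pow(Add(-2, 0), -1)) = Mul(7, Pow(-2, -1)) = Mul(7, Rational(-1, 2)) = Rational(-7, 2) ≈ -3.5000)
S = Rational(-1, 2) (S = Add(Rational(-7, 2), Mul(-1, -3)) = Add(Rational(-7, 2), 3) = Rational(-1, 2) ≈ -0.50000)
Function('r')(D, q) = Mul(4, q)
Mul(Add(5, 23), Add(15, Function('r')(5, S))) = Mul(Add(5, 23), Add(15, Mul(4, Rational(-1, 2)))) = Mul(28, Add(15, -2)) = Mul(28, 13) = 364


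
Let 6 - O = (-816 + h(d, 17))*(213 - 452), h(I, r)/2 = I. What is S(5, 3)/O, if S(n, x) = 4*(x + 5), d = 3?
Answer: -2/12099 ≈ -0.00016530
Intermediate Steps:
h(I, r) = 2*I
S(n, x) = 20 + 4*x (S(n, x) = 4*(5 + x) = 20 + 4*x)
O = -193584 (O = 6 - (-816 + 2*3)*(213 - 452) = 6 - (-816 + 6)*(-239) = 6 - (-810)*(-239) = 6 - 1*193590 = 6 - 193590 = -193584)
S(5, 3)/O = (20 + 4*3)/(-193584) = (20 + 12)*(-1/193584) = 32*(-1/193584) = -2/12099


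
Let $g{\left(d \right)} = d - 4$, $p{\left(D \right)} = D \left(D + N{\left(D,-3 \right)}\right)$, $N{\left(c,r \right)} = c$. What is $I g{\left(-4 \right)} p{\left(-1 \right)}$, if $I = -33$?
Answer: $528$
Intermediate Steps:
$p{\left(D \right)} = 2 D^{2}$ ($p{\left(D \right)} = D \left(D + D\right) = D 2 D = 2 D^{2}$)
$g{\left(d \right)} = -4 + d$ ($g{\left(d \right)} = d - 4 = -4 + d$)
$I g{\left(-4 \right)} p{\left(-1 \right)} = - 33 \left(-4 - 4\right) 2 \left(-1\right)^{2} = \left(-33\right) \left(-8\right) 2 \cdot 1 = 264 \cdot 2 = 528$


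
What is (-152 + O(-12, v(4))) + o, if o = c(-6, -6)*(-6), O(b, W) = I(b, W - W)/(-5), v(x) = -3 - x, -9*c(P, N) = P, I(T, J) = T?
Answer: -768/5 ≈ -153.60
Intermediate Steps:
c(P, N) = -P/9
O(b, W) = -b/5 (O(b, W) = b/(-5) = b*(-⅕) = -b/5)
o = -4 (o = -⅑*(-6)*(-6) = (⅔)*(-6) = -4)
(-152 + O(-12, v(4))) + o = (-152 - ⅕*(-12)) - 4 = (-152 + 12/5) - 4 = -748/5 - 4 = -768/5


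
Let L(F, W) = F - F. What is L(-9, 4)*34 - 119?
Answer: -119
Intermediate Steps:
L(F, W) = 0
L(-9, 4)*34 - 119 = 0*34 - 119 = 0 - 119 = -119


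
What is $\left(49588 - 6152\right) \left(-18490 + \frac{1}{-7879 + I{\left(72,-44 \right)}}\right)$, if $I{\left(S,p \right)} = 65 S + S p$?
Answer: $- \frac{5113539195316}{6367} \approx -8.0313 \cdot 10^{8}$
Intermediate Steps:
$\left(49588 - 6152\right) \left(-18490 + \frac{1}{-7879 + I{\left(72,-44 \right)}}\right) = \left(49588 - 6152\right) \left(-18490 + \frac{1}{-7879 + 72 \left(65 - 44\right)}\right) = 43436 \left(-18490 + \frac{1}{-7879 + 72 \cdot 21}\right) = 43436 \left(-18490 + \frac{1}{-7879 + 1512}\right) = 43436 \left(-18490 + \frac{1}{-6367}\right) = 43436 \left(-18490 - \frac{1}{6367}\right) = 43436 \left(- \frac{117725831}{6367}\right) = - \frac{5113539195316}{6367}$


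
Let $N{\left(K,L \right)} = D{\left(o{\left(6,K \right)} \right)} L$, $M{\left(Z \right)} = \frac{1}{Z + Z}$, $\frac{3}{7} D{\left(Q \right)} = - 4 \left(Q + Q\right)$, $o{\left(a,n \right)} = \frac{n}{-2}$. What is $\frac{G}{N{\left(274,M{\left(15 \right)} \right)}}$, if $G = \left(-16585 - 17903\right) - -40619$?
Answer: $\frac{275895}{3836} \approx 71.923$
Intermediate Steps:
$o{\left(a,n \right)} = - \frac{n}{2}$ ($o{\left(a,n \right)} = n \left(- \frac{1}{2}\right) = - \frac{n}{2}$)
$D{\left(Q \right)} = - \frac{56 Q}{3}$ ($D{\left(Q \right)} = \frac{7 \left(- 4 \left(Q + Q\right)\right)}{3} = \frac{7 \left(- 4 \cdot 2 Q\right)}{3} = \frac{7 \left(- 8 Q\right)}{3} = - \frac{56 Q}{3}$)
$M{\left(Z \right)} = \frac{1}{2 Z}$
$N{\left(K,L \right)} = \frac{28 K L}{3}$ ($N{\left(K,L \right)} = - \frac{56 \left(- \frac{K}{2}\right)}{3} L = \frac{28 K}{3} L = \frac{28 K L}{3}$)
$G = 6131$ ($G = -34488 + 40619 = 6131$)
$\frac{G}{N{\left(274,M{\left(15 \right)} \right)}} = \frac{6131}{\frac{28}{3} \cdot 274 \frac{1}{2 \cdot 15}} = \frac{6131}{\frac{28}{3} \cdot 274 \cdot \frac{1}{2} \cdot \frac{1}{15}} = \frac{6131}{\frac{28}{3} \cdot 274 \cdot \frac{1}{30}} = \frac{6131}{\frac{3836}{45}} = 6131 \cdot \frac{45}{3836} = \frac{275895}{3836}$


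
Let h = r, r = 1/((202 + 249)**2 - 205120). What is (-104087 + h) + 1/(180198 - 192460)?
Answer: -2193985144867/21078378 ≈ -1.0409e+5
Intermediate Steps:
r = -1/1719 (r = 1/(451**2 - 205120) = 1/(203401 - 205120) = 1/(-1719) = -1/1719 ≈ -0.00058173)
h = -1/1719 ≈ -0.00058173
(-104087 + h) + 1/(180198 - 192460) = (-104087 - 1/1719) + 1/(180198 - 192460) = -178925554/1719 + 1/(-12262) = -178925554/1719 - 1/12262 = -2193985144867/21078378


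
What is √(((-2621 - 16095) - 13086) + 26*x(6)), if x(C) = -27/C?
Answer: I*√31919 ≈ 178.66*I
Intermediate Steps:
√(((-2621 - 16095) - 13086) + 26*x(6)) = √(((-2621 - 16095) - 13086) + 26*(-27/6)) = √((-18716 - 13086) + 26*(-27*⅙)) = √(-31802 + 26*(-9/2)) = √(-31802 - 117) = √(-31919) = I*√31919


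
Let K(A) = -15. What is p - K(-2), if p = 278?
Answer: 293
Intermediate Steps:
p - K(-2) = 278 - 1*(-15) = 278 + 15 = 293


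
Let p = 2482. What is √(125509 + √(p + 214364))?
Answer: √(125509 + 3*√24094) ≈ 354.93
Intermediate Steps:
√(125509 + √(p + 214364)) = √(125509 + √(2482 + 214364)) = √(125509 + √216846) = √(125509 + 3*√24094)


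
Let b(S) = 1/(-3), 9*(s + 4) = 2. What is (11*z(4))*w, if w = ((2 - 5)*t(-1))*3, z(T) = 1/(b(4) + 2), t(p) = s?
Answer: 1122/5 ≈ 224.40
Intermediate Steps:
s = -34/9 (s = -4 + (⅑)*2 = -4 + 2/9 = -34/9 ≈ -3.7778)
t(p) = -34/9
b(S) = -⅓
z(T) = ⅗ (z(T) = 1/(-⅓ + 2) = 1/(5/3) = ⅗)
w = 34 (w = ((2 - 5)*(-34/9))*3 = -3*(-34/9)*3 = (34/3)*3 = 34)
(11*z(4))*w = (11*(⅗))*34 = (33/5)*34 = 1122/5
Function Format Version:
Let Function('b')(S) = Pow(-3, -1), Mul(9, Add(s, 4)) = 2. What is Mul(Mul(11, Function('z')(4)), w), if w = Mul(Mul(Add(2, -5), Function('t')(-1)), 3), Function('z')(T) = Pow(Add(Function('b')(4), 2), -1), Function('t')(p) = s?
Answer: Rational(1122, 5) ≈ 224.40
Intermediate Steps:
s = Rational(-34, 9) (s = Add(-4, Mul(Rational(1, 9), 2)) = Add(-4, Rational(2, 9)) = Rational(-34, 9) ≈ -3.7778)
Function('t')(p) = Rational(-34, 9)
Function('b')(S) = Rational(-1, 3)
Function('z')(T) = Rational(3, 5) (Function('z')(T) = Pow(Add(Rational(-1, 3), 2), -1) = Pow(Rational(5, 3), -1) = Rational(3, 5))
w = 34 (w = Mul(Mul(Add(2, -5), Rational(-34, 9)), 3) = Mul(Mul(-3, Rational(-34, 9)), 3) = Mul(Rational(34, 3), 3) = 34)
Mul(Mul(11, Function('z')(4)), w) = Mul(Mul(11, Rational(3, 5)), 34) = Mul(Rational(33, 5), 34) = Rational(1122, 5)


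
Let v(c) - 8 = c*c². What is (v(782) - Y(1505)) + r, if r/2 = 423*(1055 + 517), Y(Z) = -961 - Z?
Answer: 479544154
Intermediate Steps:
v(c) = 8 + c³ (v(c) = 8 + c*c² = 8 + c³)
r = 1329912 (r = 2*(423*(1055 + 517)) = 2*(423*1572) = 2*664956 = 1329912)
(v(782) - Y(1505)) + r = ((8 + 782³) - (-961 - 1*1505)) + 1329912 = ((8 + 478211768) - (-961 - 1505)) + 1329912 = (478211776 - 1*(-2466)) + 1329912 = (478211776 + 2466) + 1329912 = 478214242 + 1329912 = 479544154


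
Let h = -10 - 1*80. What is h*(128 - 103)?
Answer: -2250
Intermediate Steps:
h = -90 (h = -10 - 80 = -90)
h*(128 - 103) = -90*(128 - 103) = -90*25 = -2250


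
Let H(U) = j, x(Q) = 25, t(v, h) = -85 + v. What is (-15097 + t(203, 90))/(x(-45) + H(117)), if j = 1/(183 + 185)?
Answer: -1837424/3067 ≈ -599.09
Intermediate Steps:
j = 1/368 ≈ 0.0027174
H(U) = 1/368
(-15097 + t(203, 90))/(x(-45) + H(117)) = (-15097 + (-85 + 203))/(25 + 1/368) = (-15097 + 118)/(9201/368) = -14979*368/9201 = -1837424/3067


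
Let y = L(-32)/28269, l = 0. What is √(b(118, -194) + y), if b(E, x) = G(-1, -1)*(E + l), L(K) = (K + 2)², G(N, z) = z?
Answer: 7*I*√2639138/1047 ≈ 10.861*I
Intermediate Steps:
L(K) = (2 + K)²
y = 100/3141 (y = (2 - 32)²/28269 = (-30)²*(1/28269) = 900*(1/28269) = 100/3141 ≈ 0.031837)
b(E, x) = -E (b(E, x) = -(E + 0) = -E)
√(b(118, -194) + y) = √(-1*118 + 100/3141) = √(-118 + 100/3141) = √(-370538/3141) = 7*I*√2639138/1047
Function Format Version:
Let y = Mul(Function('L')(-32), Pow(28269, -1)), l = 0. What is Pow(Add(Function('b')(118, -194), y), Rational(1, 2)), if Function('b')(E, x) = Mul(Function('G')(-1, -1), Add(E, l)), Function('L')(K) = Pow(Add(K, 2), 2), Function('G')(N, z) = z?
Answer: Mul(Rational(7, 1047), I, Pow(2639138, Rational(1, 2))) ≈ Mul(10.861, I)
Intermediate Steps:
Function('L')(K) = Pow(Add(2, K), 2)
y = Rational(100, 3141) (y = Mul(Pow(Add(2, -32), 2), Pow(28269, -1)) = Mul(Pow(-30, 2), Rational(1, 28269)) = Mul(900, Rational(1, 28269)) = Rational(100, 3141) ≈ 0.031837)
Function('b')(E, x) = Mul(-1, E) (Function('b')(E, x) = Mul(-1, Add(E, 0)) = Mul(-1, E))
Pow(Add(Function('b')(118, -194), y), Rational(1, 2)) = Pow(Add(Mul(-1, 118), Rational(100, 3141)), Rational(1, 2)) = Pow(Add(-118, Rational(100, 3141)), Rational(1, 2)) = Pow(Rational(-370538, 3141), Rational(1, 2)) = Mul(Rational(7, 1047), I, Pow(2639138, Rational(1, 2)))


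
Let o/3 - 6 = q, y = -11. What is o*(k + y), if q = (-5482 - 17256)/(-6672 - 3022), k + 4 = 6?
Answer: -1092177/4847 ≈ -225.33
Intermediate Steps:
k = 2 (k = -4 + 6 = 2)
q = 11369/4847 (q = -22738/(-9694) = -22738*(-1/9694) = 11369/4847 ≈ 2.3456)
o = 121353/4847 (o = 18 + 3*(11369/4847) = 18 + 34107/4847 = 121353/4847 ≈ 25.037)
o*(k + y) = 121353*(2 - 11)/4847 = (121353/4847)*(-9) = -1092177/4847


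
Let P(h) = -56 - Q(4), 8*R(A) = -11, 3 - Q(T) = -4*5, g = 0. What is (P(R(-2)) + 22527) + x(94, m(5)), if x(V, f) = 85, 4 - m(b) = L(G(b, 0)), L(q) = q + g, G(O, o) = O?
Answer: 22533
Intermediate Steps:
Q(T) = 23 (Q(T) = 3 - (-4)*5 = 3 - 1*(-20) = 3 + 20 = 23)
L(q) = q (L(q) = q + 0 = q)
m(b) = 4 - b
R(A) = -11/8 (R(A) = (⅛)*(-11) = -11/8)
P(h) = -79 (P(h) = -56 - 1*23 = -56 - 23 = -79)
(P(R(-2)) + 22527) + x(94, m(5)) = (-79 + 22527) + 85 = 22448 + 85 = 22533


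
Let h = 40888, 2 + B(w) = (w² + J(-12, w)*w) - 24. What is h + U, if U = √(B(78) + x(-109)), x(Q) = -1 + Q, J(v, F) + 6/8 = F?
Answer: 40888 + √47894/2 ≈ 40997.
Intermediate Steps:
J(v, F) = -¾ + F
B(w) = -26 + w² + w*(-¾ + w) (B(w) = -2 + ((w² + (-¾ + w)*w) - 24) = -2 + ((w² + w*(-¾ + w)) - 24) = -2 + (-24 + w² + w*(-¾ + w)) = -26 + w² + w*(-¾ + w))
U = √47894/2 (U = √((-26 + 2*78² - ¾*78) + (-1 - 109)) = √((-26 + 2*6084 - 117/2) - 110) = √((-26 + 12168 - 117/2) - 110) = √(24167/2 - 110) = √(23947/2) = √47894/2 ≈ 109.42)
h + U = 40888 + √47894/2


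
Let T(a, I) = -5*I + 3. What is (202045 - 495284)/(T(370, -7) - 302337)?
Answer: 293239/302299 ≈ 0.97003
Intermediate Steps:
T(a, I) = 3 - 5*I
(202045 - 495284)/(T(370, -7) - 302337) = (202045 - 495284)/((3 - 5*(-7)) - 302337) = -293239/((3 + 35) - 302337) = -293239/(38 - 302337) = -293239/(-302299) = -293239*(-1/302299) = 293239/302299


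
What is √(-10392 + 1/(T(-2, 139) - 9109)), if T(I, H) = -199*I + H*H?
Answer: I*√1169849252590/10610 ≈ 101.94*I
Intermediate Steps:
T(I, H) = H² - 199*I (T(I, H) = -199*I + H² = H² - 199*I)
√(-10392 + 1/(T(-2, 139) - 9109)) = √(-10392 + 1/((139² - 199*(-2)) - 9109)) = √(-10392 + 1/((19321 + 398) - 9109)) = √(-10392 + 1/(19719 - 9109)) = √(-10392 + 1/10610) = √(-110259119/10610) = I*√1169849252590/10610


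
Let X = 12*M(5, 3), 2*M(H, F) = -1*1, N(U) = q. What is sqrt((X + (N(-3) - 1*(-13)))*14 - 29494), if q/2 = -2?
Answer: 2*I*sqrt(7363) ≈ 171.62*I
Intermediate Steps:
q = -4 (q = 2*(-2) = -4)
N(U) = -4
M(H, F) = -1/2 (M(H, F) = (-1*1)/2 = (1/2)*(-1) = -1/2)
X = -6 (X = 12*(-1/2) = -6)
sqrt((X + (N(-3) - 1*(-13)))*14 - 29494) = sqrt((-6 + (-4 - 1*(-13)))*14 - 29494) = sqrt((-6 + (-4 + 13))*14 - 29494) = sqrt((-6 + 9)*14 - 29494) = sqrt(3*14 - 29494) = sqrt(42 - 29494) = sqrt(-29452) = 2*I*sqrt(7363)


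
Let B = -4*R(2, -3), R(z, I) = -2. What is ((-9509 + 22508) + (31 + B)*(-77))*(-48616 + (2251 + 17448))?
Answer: -289054332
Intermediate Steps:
B = 8 (B = -4*(-2) = 8)
((-9509 + 22508) + (31 + B)*(-77))*(-48616 + (2251 + 17448)) = ((-9509 + 22508) + (31 + 8)*(-77))*(-48616 + (2251 + 17448)) = (12999 + 39*(-77))*(-48616 + 19699) = (12999 - 3003)*(-28917) = 9996*(-28917) = -289054332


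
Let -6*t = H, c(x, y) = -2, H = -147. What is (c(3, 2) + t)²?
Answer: 2025/4 ≈ 506.25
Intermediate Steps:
t = 49/2 (t = -⅙*(-147) = 49/2 ≈ 24.500)
(c(3, 2) + t)² = (-2 + 49/2)² = (45/2)² = 2025/4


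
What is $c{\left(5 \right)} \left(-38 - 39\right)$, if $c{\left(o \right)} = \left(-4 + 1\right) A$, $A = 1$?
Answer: $231$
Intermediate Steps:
$c{\left(o \right)} = -3$ ($c{\left(o \right)} = \left(-4 + 1\right) 1 = \left(-3\right) 1 = -3$)
$c{\left(5 \right)} \left(-38 - 39\right) = - 3 \left(-38 - 39\right) = \left(-3\right) \left(-77\right) = 231$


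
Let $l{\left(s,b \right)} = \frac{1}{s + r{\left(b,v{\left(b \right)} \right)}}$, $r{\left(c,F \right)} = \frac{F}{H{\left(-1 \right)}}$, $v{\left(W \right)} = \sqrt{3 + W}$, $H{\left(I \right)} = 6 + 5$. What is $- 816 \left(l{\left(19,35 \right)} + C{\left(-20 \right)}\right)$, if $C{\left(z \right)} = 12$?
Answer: $- \frac{22590960}{2297} + \frac{8976 \sqrt{38}}{43643} \approx -9833.7$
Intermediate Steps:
$H{\left(I \right)} = 11$
$r{\left(c,F \right)} = \frac{F}{11}$
$l{\left(s,b \right)} = \frac{1}{s + \frac{\sqrt{3 + b}}{11}}$
$- 816 \left(l{\left(19,35 \right)} + C{\left(-20 \right)}\right) = - 816 \left(\frac{11}{\sqrt{3 + 35} + 11 \cdot 19} + 12\right) = - 816 \left(\frac{11}{\sqrt{38} + 209} + 12\right) = - 816 \left(\frac{11}{209 + \sqrt{38}} + 12\right) = - 816 \left(12 + \frac{11}{209 + \sqrt{38}}\right) = -9792 - \frac{8976}{209 + \sqrt{38}}$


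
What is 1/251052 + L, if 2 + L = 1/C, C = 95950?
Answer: -24088265899/12044219700 ≈ -2.0000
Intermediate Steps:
L = -191899/95950 (L = -2 + 1/95950 = -191899/95950 ≈ -2.0000)
1/251052 + L = 1/251052 - 191899/95950 = -24088265899/12044219700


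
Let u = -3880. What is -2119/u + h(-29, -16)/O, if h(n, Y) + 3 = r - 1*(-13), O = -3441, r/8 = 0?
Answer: 7252679/13351080 ≈ 0.54323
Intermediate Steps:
r = 0 (r = 8*0 = 0)
h(n, Y) = 10 (h(n, Y) = -3 + (0 - 1*(-13)) = -3 + (0 + 13) = -3 + 13 = 10)
-2119/u + h(-29, -16)/O = -2119/(-3880) + 10/(-3441) = -2119*(-1/3880) + 10*(-1/3441) = 2119/3880 - 10/3441 = 7252679/13351080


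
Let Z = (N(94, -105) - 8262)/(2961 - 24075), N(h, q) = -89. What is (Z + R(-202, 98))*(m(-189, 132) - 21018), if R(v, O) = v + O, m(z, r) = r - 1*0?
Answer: 7614704905/3519 ≈ 2.1639e+6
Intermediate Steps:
m(z, r) = r (m(z, r) = r + 0 = r)
R(v, O) = O + v
Z = 8351/21114 (Z = (-89 - 8262)/(2961 - 24075) = -8351/(-21114) = -8351*(-1/21114) = 8351/21114 ≈ 0.39552)
(Z + R(-202, 98))*(m(-189, 132) - 21018) = (8351/21114 + (98 - 202))*(132 - 21018) = (8351/21114 - 104)*(-20886) = -2187505/21114*(-20886) = 7614704905/3519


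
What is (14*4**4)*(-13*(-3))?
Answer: 139776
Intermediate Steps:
(14*4**4)*(-13*(-3)) = (14*256)*39 = 3584*39 = 139776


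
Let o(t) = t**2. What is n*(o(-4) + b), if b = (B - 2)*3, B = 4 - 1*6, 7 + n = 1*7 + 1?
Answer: 4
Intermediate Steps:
n = 1 (n = -7 + (1*7 + 1) = -7 + (7 + 1) = -7 + 8 = 1)
B = -2 (B = 4 - 6 = -2)
b = -12 (b = (-2 - 2)*3 = -4*3 = -12)
n*(o(-4) + b) = 1*((-4)**2 - 12) = 1*(16 - 12) = 1*4 = 4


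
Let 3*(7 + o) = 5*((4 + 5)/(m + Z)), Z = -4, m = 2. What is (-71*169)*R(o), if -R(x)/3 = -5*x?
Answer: 5219565/2 ≈ 2.6098e+6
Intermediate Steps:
o = -29/2 (o = -7 + (5*((4 + 5)/(2 - 4)))/3 = -7 + (5*(9/(-2)))/3 = -7 + (5*(9*(-1/2)))/3 = -7 + (5*(-9/2))/3 = -7 + (1/3)*(-45/2) = -7 - 15/2 = -29/2 ≈ -14.500)
R(x) = 15*x (R(x) = -(-15)*x = 15*x)
(-71*169)*R(o) = (-71*169)*(15*(-29/2)) = -11999*(-435/2) = 5219565/2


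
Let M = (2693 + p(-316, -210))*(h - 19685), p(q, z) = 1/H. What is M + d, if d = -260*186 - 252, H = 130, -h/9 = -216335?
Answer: 67473456747/13 ≈ 5.1903e+9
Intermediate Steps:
h = 1947015 (h = -9*(-216335) = 1947015)
p(q, z) = 1/130
d = -48612 (d = -48360 - 252 = -48612)
M = 67474088703/13 (M = (2693 + 1/130)*(1947015 - 19685) = (350091/130)*1927330 = 67474088703/13 ≈ 5.1903e+9)
M + d = 67474088703/13 - 48612 = 67473456747/13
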